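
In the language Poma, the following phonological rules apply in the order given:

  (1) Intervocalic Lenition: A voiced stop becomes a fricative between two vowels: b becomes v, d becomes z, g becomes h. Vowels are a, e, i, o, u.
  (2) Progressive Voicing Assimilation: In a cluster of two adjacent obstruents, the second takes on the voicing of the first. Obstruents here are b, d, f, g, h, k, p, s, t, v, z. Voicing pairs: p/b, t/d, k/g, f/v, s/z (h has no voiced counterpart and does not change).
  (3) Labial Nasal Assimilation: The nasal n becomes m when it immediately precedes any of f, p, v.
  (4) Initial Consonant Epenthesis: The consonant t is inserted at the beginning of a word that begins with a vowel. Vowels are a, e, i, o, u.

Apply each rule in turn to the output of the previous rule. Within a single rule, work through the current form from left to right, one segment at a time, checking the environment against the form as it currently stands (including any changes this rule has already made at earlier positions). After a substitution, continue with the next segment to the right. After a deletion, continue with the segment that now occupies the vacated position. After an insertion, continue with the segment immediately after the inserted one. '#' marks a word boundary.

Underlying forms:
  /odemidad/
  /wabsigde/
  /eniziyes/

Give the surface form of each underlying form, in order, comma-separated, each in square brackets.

/odemidad/:
  (1) Intervocalic Lenition: [odemidad] → [ozemizad]
  (2) Progressive Voicing Assimilation: no change — [ozemizad]
  (3) Labial Nasal Assimilation: no change — [ozemizad]
  (4) Initial Consonant Epenthesis: [ozemizad] → [tozemizad]
/wabsigde/:
  (1) Intervocalic Lenition: no change — [wabsigde]
  (2) Progressive Voicing Assimilation: [wabsigde] → [wabzigde]
  (3) Labial Nasal Assimilation: no change — [wabzigde]
  (4) Initial Consonant Epenthesis: no change — [wabzigde]
/eniziyes/:
  (1) Intervocalic Lenition: no change — [eniziyes]
  (2) Progressive Voicing Assimilation: no change — [eniziyes]
  (3) Labial Nasal Assimilation: no change — [eniziyes]
  (4) Initial Consonant Epenthesis: [eniziyes] → [teniziyes]

[tozemizad], [wabzigde], [teniziyes]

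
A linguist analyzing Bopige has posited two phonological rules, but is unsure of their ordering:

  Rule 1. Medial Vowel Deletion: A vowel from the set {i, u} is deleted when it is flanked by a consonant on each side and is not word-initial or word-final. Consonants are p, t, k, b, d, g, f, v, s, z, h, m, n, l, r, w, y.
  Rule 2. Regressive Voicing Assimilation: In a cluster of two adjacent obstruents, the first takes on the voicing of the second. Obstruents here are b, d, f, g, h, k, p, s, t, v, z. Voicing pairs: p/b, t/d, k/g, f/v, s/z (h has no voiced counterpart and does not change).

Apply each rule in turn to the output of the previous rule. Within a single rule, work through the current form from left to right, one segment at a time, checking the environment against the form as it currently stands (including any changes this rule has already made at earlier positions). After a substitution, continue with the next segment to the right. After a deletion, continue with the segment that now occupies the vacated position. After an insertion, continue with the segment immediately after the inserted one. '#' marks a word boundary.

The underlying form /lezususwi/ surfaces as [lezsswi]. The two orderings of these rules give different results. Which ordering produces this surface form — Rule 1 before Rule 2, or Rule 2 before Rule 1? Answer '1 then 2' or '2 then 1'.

2 then 1

Order 1 then 2:
  1 Medial Vowel Deletion: [lezususwi] → [lezsswi]
  2 Regressive Voicing Assimilation: [lezsswi] → [lessswi]
  result: [lessswi]
Order 2 then 1:
  2 Regressive Voicing Assimilation: no change — [lezususwi]
  1 Medial Vowel Deletion: [lezususwi] → [lezsswi]
  result: [lezsswi]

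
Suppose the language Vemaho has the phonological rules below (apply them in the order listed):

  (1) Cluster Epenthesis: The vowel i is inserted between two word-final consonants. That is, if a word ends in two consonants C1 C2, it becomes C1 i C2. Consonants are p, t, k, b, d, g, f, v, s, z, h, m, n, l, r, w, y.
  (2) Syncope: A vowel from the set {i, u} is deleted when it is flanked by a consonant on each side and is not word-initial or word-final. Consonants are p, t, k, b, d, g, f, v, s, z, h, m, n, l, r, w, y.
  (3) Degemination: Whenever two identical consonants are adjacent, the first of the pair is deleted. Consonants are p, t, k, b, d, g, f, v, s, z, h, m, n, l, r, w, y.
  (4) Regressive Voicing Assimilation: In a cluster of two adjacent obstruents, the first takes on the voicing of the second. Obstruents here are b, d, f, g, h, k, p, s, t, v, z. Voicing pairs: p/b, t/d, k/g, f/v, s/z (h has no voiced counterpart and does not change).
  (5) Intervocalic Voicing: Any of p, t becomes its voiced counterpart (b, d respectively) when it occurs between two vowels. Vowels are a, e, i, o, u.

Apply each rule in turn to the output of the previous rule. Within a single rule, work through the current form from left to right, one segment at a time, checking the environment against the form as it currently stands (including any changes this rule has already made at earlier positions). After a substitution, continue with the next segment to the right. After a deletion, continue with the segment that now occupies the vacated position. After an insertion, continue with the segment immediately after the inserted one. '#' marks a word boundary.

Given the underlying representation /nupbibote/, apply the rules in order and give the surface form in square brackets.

[nbbode]

(1) Cluster Epenthesis: no change — [nupbibote]
(2) Syncope: [nupbibote] → [npbbote]
(3) Degemination: [npbbote] → [npbote]
(4) Regressive Voicing Assimilation: [npbote] → [nbbote]
(5) Intervocalic Voicing: [nbbote] → [nbbode]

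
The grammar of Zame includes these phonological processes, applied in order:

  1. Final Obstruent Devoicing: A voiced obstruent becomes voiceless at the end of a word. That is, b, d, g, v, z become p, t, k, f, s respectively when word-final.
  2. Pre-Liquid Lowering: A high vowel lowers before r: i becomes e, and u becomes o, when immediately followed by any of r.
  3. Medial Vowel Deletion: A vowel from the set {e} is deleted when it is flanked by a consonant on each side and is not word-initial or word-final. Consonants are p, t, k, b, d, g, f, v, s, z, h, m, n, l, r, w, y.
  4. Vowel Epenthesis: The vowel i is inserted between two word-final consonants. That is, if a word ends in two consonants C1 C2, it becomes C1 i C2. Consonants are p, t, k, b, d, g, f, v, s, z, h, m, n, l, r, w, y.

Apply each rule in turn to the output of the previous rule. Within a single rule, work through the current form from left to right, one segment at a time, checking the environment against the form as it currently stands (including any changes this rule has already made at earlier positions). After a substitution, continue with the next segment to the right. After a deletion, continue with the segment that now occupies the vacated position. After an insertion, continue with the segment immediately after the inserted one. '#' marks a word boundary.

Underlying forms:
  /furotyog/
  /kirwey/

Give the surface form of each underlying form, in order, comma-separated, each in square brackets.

[forotyok], [krwiy]

/furotyog/:
  1 Final Obstruent Devoicing: [furotyog] → [furotyok]
  2 Pre-Liquid Lowering: [furotyok] → [forotyok]
  3 Medial Vowel Deletion: no change — [forotyok]
  4 Vowel Epenthesis: no change — [forotyok]
/kirwey/:
  1 Final Obstruent Devoicing: no change — [kirwey]
  2 Pre-Liquid Lowering: [kirwey] → [kerwey]
  3 Medial Vowel Deletion: [kerwey] → [krwy]
  4 Vowel Epenthesis: [krwy] → [krwiy]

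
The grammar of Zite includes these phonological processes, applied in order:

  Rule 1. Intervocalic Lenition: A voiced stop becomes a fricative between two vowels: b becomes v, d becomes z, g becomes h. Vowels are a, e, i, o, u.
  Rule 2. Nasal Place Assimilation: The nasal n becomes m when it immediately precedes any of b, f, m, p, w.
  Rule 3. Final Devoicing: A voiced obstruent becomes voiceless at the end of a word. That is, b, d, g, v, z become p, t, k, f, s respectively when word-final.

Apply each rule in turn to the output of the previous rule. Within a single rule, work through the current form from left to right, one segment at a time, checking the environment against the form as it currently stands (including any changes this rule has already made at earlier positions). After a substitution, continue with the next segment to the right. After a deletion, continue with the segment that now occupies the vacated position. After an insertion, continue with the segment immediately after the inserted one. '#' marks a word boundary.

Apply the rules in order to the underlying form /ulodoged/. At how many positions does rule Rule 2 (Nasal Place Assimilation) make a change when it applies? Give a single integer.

0

Rule 1 Intervocalic Lenition: [ulodoged] → [ulozohed]
Rule 2 Nasal Place Assimilation: no change — [ulozohed]
Rule 3 Final Devoicing: [ulozohed] → [ulozohet]
Rule Rule 2 changed 0 position(s).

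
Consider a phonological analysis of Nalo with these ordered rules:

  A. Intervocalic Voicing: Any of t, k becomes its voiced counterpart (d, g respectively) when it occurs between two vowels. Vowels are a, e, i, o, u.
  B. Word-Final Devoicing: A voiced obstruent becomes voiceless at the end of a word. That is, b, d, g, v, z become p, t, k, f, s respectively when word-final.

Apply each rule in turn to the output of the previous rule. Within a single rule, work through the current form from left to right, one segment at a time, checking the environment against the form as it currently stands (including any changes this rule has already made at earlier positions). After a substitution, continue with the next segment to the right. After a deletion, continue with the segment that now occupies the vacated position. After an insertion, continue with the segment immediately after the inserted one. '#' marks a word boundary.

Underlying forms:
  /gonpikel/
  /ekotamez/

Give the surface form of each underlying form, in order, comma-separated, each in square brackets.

/gonpikel/:
  A Intervocalic Voicing: [gonpikel] → [gonpigel]
  B Word-Final Devoicing: no change — [gonpigel]
/ekotamez/:
  A Intervocalic Voicing: [ekotamez] → [egodamez]
  B Word-Final Devoicing: [egodamez] → [egodames]

[gonpigel], [egodames]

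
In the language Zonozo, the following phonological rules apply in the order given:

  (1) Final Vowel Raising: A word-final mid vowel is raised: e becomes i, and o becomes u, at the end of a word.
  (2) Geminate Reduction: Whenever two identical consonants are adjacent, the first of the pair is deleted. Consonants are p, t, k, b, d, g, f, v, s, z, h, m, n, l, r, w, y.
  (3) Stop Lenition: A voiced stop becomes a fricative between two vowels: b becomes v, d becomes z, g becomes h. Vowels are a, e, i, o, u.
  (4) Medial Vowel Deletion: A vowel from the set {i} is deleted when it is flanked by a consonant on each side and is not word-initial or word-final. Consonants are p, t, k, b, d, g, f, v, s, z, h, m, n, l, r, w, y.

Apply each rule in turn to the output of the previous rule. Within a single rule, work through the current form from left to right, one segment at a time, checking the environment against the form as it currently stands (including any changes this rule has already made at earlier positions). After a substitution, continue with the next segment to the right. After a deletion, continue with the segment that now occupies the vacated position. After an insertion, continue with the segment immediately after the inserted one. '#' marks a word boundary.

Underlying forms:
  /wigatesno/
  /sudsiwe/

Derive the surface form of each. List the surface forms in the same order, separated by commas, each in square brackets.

[whatesnu], [sudswi]

/wigatesno/:
  (1) Final Vowel Raising: [wigatesno] → [wigatesnu]
  (2) Geminate Reduction: no change — [wigatesnu]
  (3) Stop Lenition: [wigatesnu] → [wihatesnu]
  (4) Medial Vowel Deletion: [wihatesnu] → [whatesnu]
/sudsiwe/:
  (1) Final Vowel Raising: [sudsiwe] → [sudsiwi]
  (2) Geminate Reduction: no change — [sudsiwi]
  (3) Stop Lenition: no change — [sudsiwi]
  (4) Medial Vowel Deletion: [sudsiwi] → [sudswi]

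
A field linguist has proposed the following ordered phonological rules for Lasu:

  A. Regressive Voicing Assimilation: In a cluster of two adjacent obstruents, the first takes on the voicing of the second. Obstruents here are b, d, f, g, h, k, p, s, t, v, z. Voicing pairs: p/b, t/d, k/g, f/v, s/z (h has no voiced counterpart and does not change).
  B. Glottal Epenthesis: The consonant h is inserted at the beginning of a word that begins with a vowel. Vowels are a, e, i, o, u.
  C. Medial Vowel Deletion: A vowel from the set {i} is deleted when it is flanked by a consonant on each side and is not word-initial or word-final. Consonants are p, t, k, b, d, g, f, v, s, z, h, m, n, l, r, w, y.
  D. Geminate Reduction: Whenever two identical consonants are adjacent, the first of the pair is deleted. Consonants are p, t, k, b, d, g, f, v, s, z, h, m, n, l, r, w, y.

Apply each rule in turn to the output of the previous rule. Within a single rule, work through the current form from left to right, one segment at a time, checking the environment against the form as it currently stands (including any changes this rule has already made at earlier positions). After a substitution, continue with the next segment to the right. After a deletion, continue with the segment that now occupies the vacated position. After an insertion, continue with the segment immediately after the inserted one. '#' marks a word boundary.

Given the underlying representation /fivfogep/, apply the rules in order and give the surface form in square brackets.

[fogep]

A Regressive Voicing Assimilation: [fivfogep] → [fiffogep]
B Glottal Epenthesis: no change — [fiffogep]
C Medial Vowel Deletion: [fiffogep] → [fffogep]
D Geminate Reduction: [fffogep] → [fogep]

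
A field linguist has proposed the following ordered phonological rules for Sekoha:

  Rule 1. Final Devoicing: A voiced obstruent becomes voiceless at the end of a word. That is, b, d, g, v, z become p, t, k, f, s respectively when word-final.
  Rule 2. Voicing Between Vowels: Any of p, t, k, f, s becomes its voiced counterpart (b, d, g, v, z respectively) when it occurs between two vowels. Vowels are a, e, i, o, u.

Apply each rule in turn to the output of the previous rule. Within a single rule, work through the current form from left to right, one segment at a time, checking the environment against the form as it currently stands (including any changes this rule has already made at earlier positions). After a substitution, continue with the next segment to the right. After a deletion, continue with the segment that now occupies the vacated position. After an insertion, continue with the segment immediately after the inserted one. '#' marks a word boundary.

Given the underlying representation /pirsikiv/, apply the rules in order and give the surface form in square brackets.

[pirsigif]

Rule 1 Final Devoicing: [pirsikiv] → [pirsikif]
Rule 2 Voicing Between Vowels: [pirsikif] → [pirsigif]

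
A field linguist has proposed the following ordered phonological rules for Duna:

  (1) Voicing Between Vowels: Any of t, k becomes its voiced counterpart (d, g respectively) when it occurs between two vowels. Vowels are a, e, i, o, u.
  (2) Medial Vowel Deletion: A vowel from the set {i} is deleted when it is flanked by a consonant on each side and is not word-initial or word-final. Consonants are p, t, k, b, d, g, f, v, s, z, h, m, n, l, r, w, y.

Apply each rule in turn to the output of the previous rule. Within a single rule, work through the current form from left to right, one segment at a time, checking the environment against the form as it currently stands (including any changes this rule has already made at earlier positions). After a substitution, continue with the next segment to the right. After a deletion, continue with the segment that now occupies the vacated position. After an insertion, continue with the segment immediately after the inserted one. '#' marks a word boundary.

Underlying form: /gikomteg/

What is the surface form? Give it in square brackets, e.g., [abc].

[ggomteg]

(1) Voicing Between Vowels: [gikomteg] → [gigomteg]
(2) Medial Vowel Deletion: [gigomteg] → [ggomteg]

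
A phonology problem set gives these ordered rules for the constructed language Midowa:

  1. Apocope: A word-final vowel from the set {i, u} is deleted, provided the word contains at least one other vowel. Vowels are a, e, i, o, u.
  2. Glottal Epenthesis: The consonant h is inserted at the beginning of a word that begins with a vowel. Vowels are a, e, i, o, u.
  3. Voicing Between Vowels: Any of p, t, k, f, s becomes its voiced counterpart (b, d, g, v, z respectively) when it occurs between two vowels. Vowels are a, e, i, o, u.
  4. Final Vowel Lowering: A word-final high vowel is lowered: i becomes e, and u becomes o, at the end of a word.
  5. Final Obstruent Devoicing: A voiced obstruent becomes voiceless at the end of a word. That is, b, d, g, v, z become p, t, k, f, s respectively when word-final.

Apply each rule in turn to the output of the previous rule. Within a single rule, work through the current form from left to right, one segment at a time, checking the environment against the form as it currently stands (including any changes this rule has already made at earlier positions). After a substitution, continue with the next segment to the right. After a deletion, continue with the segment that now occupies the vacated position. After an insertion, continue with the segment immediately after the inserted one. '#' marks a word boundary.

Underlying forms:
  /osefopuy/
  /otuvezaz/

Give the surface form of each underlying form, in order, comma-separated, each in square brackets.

/osefopuy/:
  1 Apocope: no change — [osefopuy]
  2 Glottal Epenthesis: [osefopuy] → [hosefopuy]
  3 Voicing Between Vowels: [hosefopuy] → [hozevobuy]
  4 Final Vowel Lowering: no change — [hozevobuy]
  5 Final Obstruent Devoicing: no change — [hozevobuy]
/otuvezaz/:
  1 Apocope: no change — [otuvezaz]
  2 Glottal Epenthesis: [otuvezaz] → [hotuvezaz]
  3 Voicing Between Vowels: [hotuvezaz] → [hoduvezaz]
  4 Final Vowel Lowering: no change — [hoduvezaz]
  5 Final Obstruent Devoicing: [hoduvezaz] → [hoduvezas]

[hozevobuy], [hoduvezas]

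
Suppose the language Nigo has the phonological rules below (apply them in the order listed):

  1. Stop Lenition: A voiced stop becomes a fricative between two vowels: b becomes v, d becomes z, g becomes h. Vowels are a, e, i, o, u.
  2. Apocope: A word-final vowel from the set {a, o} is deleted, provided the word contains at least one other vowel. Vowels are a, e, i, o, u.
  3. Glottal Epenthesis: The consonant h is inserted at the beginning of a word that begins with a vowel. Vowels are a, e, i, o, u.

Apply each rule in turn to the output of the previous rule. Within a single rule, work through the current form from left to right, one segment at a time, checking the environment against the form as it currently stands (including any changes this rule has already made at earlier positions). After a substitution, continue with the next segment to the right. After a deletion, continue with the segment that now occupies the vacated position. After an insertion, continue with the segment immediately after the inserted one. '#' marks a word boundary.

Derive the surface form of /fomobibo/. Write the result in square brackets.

[fomoviv]

1 Stop Lenition: [fomobibo] → [fomovivo]
2 Apocope: [fomovivo] → [fomoviv]
3 Glottal Epenthesis: no change — [fomoviv]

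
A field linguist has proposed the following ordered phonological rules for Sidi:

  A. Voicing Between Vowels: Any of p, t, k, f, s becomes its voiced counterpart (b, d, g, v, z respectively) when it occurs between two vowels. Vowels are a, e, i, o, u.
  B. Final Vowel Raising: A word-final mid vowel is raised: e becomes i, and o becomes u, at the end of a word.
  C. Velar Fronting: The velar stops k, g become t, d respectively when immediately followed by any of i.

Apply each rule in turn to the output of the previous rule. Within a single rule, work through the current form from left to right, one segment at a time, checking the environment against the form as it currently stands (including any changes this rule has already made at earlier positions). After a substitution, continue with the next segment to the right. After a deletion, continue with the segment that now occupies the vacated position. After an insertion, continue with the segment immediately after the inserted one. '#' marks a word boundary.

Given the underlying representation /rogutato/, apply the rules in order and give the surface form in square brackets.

A Voicing Between Vowels: [rogutato] → [rogudado]
B Final Vowel Raising: [rogudado] → [rogudadu]
C Velar Fronting: no change — [rogudadu]

[rogudadu]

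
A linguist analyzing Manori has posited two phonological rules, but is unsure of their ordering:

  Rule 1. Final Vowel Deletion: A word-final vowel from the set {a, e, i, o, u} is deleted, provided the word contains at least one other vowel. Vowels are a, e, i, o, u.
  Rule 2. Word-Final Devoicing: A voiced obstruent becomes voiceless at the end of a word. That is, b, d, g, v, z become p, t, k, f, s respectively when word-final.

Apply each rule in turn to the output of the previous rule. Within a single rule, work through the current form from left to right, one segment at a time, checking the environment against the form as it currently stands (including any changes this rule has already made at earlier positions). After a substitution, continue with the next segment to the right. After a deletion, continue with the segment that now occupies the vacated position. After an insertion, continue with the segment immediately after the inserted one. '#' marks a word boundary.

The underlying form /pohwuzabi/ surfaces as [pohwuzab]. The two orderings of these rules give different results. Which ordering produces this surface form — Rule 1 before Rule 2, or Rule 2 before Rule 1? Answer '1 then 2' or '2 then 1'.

2 then 1

Order 1 then 2:
  1 Final Vowel Deletion: [pohwuzabi] → [pohwuzab]
  2 Word-Final Devoicing: [pohwuzab] → [pohwuzap]
  result: [pohwuzap]
Order 2 then 1:
  2 Word-Final Devoicing: no change — [pohwuzabi]
  1 Final Vowel Deletion: [pohwuzabi] → [pohwuzab]
  result: [pohwuzab]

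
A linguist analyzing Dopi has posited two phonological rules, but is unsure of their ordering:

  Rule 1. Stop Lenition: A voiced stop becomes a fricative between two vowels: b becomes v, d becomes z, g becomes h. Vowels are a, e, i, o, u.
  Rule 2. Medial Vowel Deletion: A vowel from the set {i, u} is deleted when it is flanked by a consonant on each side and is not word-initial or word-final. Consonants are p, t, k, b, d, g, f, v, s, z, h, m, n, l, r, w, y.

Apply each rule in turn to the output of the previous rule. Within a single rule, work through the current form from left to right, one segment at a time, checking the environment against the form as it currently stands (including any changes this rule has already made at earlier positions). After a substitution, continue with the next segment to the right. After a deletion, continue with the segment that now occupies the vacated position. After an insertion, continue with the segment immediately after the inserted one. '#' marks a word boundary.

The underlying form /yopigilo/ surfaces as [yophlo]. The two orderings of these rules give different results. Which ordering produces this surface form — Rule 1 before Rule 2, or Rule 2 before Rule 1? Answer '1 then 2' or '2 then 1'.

1 then 2

Order 1 then 2:
  1 Stop Lenition: [yopigilo] → [yopihilo]
  2 Medial Vowel Deletion: [yopihilo] → [yophlo]
  result: [yophlo]
Order 2 then 1:
  2 Medial Vowel Deletion: [yopigilo] → [yopglo]
  1 Stop Lenition: no change — [yopglo]
  result: [yopglo]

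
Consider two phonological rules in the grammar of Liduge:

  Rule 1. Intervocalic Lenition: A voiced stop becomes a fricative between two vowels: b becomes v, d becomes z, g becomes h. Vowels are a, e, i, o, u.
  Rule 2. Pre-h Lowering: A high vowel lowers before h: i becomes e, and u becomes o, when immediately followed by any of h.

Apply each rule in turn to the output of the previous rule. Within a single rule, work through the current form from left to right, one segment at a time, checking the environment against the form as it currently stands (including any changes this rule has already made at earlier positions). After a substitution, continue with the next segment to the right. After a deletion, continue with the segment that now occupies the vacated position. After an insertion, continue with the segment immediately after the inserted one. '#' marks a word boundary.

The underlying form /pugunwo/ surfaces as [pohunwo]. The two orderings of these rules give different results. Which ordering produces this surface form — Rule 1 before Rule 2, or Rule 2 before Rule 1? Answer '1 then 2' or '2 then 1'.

1 then 2

Order 1 then 2:
  1 Intervocalic Lenition: [pugunwo] → [puhunwo]
  2 Pre-h Lowering: [puhunwo] → [pohunwo]
  result: [pohunwo]
Order 2 then 1:
  2 Pre-h Lowering: no change — [pugunwo]
  1 Intervocalic Lenition: [pugunwo] → [puhunwo]
  result: [puhunwo]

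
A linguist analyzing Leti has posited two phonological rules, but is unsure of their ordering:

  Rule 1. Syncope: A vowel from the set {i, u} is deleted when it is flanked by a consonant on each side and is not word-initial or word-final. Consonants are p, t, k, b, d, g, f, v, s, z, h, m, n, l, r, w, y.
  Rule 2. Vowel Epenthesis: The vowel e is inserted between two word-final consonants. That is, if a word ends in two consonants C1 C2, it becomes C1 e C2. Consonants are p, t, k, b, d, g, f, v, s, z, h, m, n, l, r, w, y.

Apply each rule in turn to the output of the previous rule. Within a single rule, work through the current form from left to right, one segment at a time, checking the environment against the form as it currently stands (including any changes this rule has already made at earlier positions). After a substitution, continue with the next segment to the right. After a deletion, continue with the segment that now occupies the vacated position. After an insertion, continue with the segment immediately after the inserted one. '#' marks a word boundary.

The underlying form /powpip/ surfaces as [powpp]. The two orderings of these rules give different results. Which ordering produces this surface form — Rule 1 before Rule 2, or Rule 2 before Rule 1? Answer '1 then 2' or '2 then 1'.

2 then 1

Order 1 then 2:
  1 Syncope: [powpip] → [powpp]
  2 Vowel Epenthesis: [powpp] → [powpep]
  result: [powpep]
Order 2 then 1:
  2 Vowel Epenthesis: no change — [powpip]
  1 Syncope: [powpip] → [powpp]
  result: [powpp]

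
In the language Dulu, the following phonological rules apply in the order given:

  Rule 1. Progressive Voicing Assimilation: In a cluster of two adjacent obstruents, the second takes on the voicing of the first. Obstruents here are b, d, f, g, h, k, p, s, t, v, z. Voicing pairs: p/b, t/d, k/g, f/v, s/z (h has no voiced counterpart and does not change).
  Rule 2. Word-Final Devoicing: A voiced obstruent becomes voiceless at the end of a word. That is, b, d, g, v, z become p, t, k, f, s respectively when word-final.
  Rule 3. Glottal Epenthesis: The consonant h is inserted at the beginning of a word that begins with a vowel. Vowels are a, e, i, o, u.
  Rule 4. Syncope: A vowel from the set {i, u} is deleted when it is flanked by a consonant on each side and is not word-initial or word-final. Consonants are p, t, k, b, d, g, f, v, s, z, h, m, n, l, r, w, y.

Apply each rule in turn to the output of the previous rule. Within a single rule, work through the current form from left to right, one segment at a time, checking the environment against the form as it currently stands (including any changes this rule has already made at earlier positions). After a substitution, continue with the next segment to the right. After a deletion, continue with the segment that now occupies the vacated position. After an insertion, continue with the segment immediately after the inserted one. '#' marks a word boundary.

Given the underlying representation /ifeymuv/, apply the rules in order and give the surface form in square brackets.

[hfeymf]

Rule 1 Progressive Voicing Assimilation: no change — [ifeymuv]
Rule 2 Word-Final Devoicing: [ifeymuv] → [ifeymuf]
Rule 3 Glottal Epenthesis: [ifeymuf] → [hifeymuf]
Rule 4 Syncope: [hifeymuf] → [hfeymf]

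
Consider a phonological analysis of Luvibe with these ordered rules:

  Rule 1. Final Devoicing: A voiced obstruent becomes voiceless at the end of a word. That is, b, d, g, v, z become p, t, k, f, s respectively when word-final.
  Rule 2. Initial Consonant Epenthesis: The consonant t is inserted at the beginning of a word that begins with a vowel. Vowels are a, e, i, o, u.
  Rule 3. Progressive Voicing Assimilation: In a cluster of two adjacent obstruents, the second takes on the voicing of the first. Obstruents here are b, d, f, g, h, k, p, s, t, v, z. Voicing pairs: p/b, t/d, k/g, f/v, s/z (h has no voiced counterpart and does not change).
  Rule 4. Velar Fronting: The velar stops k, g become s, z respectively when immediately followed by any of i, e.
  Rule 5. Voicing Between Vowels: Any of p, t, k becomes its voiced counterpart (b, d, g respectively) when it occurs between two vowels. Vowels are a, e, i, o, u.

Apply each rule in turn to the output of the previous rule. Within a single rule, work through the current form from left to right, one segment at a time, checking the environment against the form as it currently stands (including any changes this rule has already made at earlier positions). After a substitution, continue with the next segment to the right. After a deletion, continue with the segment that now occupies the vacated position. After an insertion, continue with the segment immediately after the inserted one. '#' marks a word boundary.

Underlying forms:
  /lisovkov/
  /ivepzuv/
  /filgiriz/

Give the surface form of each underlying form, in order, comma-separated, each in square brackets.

[lisovgof], [tivepsuf], [filziris]

/lisovkov/:
  Rule 1 Final Devoicing: [lisovkov] → [lisovkof]
  Rule 2 Initial Consonant Epenthesis: no change — [lisovkof]
  Rule 3 Progressive Voicing Assimilation: [lisovkof] → [lisovgof]
  Rule 4 Velar Fronting: no change — [lisovgof]
  Rule 5 Voicing Between Vowels: no change — [lisovgof]
/ivepzuv/:
  Rule 1 Final Devoicing: [ivepzuv] → [ivepzuf]
  Rule 2 Initial Consonant Epenthesis: [ivepzuf] → [tivepzuf]
  Rule 3 Progressive Voicing Assimilation: [tivepzuf] → [tivepsuf]
  Rule 4 Velar Fronting: no change — [tivepsuf]
  Rule 5 Voicing Between Vowels: no change — [tivepsuf]
/filgiriz/:
  Rule 1 Final Devoicing: [filgiriz] → [filgiris]
  Rule 2 Initial Consonant Epenthesis: no change — [filgiris]
  Rule 3 Progressive Voicing Assimilation: no change — [filgiris]
  Rule 4 Velar Fronting: [filgiris] → [filziris]
  Rule 5 Voicing Between Vowels: no change — [filziris]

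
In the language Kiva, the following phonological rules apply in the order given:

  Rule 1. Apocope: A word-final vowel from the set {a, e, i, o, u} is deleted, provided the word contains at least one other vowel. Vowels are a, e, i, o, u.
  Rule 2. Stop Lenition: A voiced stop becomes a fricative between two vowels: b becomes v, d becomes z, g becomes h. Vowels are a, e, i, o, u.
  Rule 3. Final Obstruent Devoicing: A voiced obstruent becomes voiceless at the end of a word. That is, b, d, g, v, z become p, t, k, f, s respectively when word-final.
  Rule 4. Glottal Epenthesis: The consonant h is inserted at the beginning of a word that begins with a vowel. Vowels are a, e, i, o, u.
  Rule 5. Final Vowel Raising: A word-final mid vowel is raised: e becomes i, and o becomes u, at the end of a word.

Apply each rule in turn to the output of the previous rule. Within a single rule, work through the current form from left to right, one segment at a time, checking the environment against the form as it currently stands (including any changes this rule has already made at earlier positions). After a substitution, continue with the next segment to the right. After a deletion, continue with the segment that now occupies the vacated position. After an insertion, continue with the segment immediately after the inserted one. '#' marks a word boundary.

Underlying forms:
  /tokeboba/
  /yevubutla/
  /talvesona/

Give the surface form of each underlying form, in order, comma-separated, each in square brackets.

[tokevop], [yevuvutl], [talveson]

/tokeboba/:
  Rule 1 Apocope: [tokeboba] → [tokebob]
  Rule 2 Stop Lenition: [tokebob] → [tokevob]
  Rule 3 Final Obstruent Devoicing: [tokevob] → [tokevop]
  Rule 4 Glottal Epenthesis: no change — [tokevop]
  Rule 5 Final Vowel Raising: no change — [tokevop]
/yevubutla/:
  Rule 1 Apocope: [yevubutla] → [yevubutl]
  Rule 2 Stop Lenition: [yevubutl] → [yevuvutl]
  Rule 3 Final Obstruent Devoicing: no change — [yevuvutl]
  Rule 4 Glottal Epenthesis: no change — [yevuvutl]
  Rule 5 Final Vowel Raising: no change — [yevuvutl]
/talvesona/:
  Rule 1 Apocope: [talvesona] → [talveson]
  Rule 2 Stop Lenition: no change — [talveson]
  Rule 3 Final Obstruent Devoicing: no change — [talveson]
  Rule 4 Glottal Epenthesis: no change — [talveson]
  Rule 5 Final Vowel Raising: no change — [talveson]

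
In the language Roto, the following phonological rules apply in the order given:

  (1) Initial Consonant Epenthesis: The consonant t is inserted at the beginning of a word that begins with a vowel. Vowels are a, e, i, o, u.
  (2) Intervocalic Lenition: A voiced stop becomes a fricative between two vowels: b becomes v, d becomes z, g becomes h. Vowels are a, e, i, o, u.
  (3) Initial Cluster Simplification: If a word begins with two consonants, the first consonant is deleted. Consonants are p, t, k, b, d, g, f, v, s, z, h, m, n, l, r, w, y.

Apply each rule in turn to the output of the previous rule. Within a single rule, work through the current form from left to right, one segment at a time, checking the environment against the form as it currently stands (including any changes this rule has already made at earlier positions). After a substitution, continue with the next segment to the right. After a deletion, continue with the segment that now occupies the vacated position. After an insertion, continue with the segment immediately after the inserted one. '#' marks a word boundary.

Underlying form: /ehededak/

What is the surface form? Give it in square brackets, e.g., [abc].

(1) Initial Consonant Epenthesis: [ehededak] → [tehededak]
(2) Intervocalic Lenition: [tehededak] → [tehezezak]
(3) Initial Cluster Simplification: no change — [tehezezak]

[tehezezak]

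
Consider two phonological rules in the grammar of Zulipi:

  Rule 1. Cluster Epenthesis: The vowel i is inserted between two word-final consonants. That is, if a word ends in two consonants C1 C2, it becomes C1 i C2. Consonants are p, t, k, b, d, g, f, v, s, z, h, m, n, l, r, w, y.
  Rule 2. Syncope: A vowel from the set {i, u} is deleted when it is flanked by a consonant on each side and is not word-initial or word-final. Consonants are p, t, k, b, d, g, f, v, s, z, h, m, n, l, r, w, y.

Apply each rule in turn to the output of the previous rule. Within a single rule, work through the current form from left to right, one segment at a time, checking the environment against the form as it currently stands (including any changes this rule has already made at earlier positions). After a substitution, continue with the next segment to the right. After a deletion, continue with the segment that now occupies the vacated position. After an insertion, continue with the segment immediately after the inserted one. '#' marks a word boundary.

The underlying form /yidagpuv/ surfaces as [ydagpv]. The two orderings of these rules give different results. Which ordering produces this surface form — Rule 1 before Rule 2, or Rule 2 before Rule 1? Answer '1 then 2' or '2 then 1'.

1 then 2

Order 1 then 2:
  1 Cluster Epenthesis: no change — [yidagpuv]
  2 Syncope: [yidagpuv] → [ydagpv]
  result: [ydagpv]
Order 2 then 1:
  2 Syncope: [yidagpuv] → [ydagpv]
  1 Cluster Epenthesis: [ydagpv] → [ydagpiv]
  result: [ydagpiv]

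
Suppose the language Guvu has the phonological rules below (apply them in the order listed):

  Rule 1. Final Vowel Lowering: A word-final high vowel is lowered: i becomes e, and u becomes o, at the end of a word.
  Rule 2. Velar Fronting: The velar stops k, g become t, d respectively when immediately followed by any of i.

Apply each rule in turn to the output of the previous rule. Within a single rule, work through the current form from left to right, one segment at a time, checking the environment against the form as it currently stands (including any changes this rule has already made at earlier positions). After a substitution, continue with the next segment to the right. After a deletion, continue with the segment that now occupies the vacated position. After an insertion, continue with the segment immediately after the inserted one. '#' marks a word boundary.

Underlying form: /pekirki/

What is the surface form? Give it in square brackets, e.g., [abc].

[petirke]

Rule 1 Final Vowel Lowering: [pekirki] → [pekirke]
Rule 2 Velar Fronting: [pekirke] → [petirke]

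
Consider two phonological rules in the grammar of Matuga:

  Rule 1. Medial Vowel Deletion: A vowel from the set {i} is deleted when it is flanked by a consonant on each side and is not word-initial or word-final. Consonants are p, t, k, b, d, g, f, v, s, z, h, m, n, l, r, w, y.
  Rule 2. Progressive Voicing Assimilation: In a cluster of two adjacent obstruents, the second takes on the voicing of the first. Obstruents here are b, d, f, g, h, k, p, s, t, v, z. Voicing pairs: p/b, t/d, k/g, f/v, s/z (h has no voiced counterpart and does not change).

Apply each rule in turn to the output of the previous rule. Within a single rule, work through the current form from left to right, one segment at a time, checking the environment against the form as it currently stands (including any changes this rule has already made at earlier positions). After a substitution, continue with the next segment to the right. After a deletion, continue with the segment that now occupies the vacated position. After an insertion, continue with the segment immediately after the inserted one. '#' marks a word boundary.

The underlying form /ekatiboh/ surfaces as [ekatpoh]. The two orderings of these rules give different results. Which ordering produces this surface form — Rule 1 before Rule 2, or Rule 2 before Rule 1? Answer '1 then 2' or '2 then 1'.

1 then 2

Order 1 then 2:
  1 Medial Vowel Deletion: [ekatiboh] → [ekatboh]
  2 Progressive Voicing Assimilation: [ekatboh] → [ekatpoh]
  result: [ekatpoh]
Order 2 then 1:
  2 Progressive Voicing Assimilation: no change — [ekatiboh]
  1 Medial Vowel Deletion: [ekatiboh] → [ekatboh]
  result: [ekatboh]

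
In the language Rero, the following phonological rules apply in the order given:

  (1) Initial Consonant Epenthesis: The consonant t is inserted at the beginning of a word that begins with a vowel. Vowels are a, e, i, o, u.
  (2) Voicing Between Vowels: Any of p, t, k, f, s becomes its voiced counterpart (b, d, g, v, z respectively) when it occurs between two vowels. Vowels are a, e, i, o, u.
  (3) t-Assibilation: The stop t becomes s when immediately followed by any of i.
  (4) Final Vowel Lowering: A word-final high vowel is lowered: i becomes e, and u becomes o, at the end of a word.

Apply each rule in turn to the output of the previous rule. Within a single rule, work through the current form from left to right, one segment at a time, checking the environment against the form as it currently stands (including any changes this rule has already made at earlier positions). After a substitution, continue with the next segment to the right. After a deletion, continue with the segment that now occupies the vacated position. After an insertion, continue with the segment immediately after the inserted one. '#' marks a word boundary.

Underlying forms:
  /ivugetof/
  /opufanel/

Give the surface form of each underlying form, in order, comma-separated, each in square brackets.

[sivugedof], [tobuvanel]

/ivugetof/:
  (1) Initial Consonant Epenthesis: [ivugetof] → [tivugetof]
  (2) Voicing Between Vowels: [tivugetof] → [tivugedof]
  (3) t-Assibilation: [tivugedof] → [sivugedof]
  (4) Final Vowel Lowering: no change — [sivugedof]
/opufanel/:
  (1) Initial Consonant Epenthesis: [opufanel] → [topufanel]
  (2) Voicing Between Vowels: [topufanel] → [tobuvanel]
  (3) t-Assibilation: no change — [tobuvanel]
  (4) Final Vowel Lowering: no change — [tobuvanel]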